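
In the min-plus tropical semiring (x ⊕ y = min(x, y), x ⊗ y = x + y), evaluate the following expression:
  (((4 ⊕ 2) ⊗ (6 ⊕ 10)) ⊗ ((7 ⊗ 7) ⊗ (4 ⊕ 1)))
(((4 ⊕ 2) ⊗ (6 ⊕ 10)) ⊗ ((7 ⊗ 7) ⊗ (4 ⊕ 1))) = 23

Expand innermost to outermost. Recall ⊕ takes the minimum of its arguments and ⊗ takes their sum. Working out the expression (((4 ⊕ 2) ⊗ (6 ⊕ 10)) ⊗ ((7 ⊗ 7) ⊗ (4 ⊕ 1))) gives 23.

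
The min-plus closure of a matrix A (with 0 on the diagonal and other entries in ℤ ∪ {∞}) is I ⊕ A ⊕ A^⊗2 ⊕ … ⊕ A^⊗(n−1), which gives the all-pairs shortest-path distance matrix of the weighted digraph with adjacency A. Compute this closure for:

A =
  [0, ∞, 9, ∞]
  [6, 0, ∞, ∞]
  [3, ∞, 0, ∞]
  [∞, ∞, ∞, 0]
Closure =
  [0, ∞, 9, ∞]
  [6, 0, 15, ∞]
  [3, ∞, 0, ∞]
  [∞, ∞, ∞, 0]

This is the Floyd-Warshall all-pairs shortest-path computation. For each intermediate vertex k = 0, 1, …, 3, update dist[i][j] ← min(dist[i][j], dist[i][k] + dist[k][j]). The final matrix gives, for each (i, j), the minimum total weight of any directed path from i to j (possibly empty when i = j).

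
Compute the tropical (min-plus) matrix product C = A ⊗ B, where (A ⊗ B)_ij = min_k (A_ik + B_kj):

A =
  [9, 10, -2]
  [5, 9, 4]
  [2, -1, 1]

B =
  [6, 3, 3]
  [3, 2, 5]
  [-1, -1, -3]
A ⊗ B =
  [-3, -3, -5]
  [3, 3, 1]
  [0, 0, -2]

Apply the min-plus product entry-by-entry:
  C[0][0] = min over k of (A[0][0] + B[0][0] = 9 + 6 = 15, A[0][1] + B[1][0] = 10 + 3 = 13, A[0][2] + B[2][0] = -2 + -1 = -3) = -3 (attained at k = 2)
  C[0][1] = min over k of (A[0][0] + B[0][1] = 9 + 3 = 12, A[0][1] + B[1][1] = 10 + 2 = 12, A[0][2] + B[2][1] = -2 + -1 = -3) = -3 (attained at k = 2)
  C[0][2] = min over k of (A[0][0] + B[0][2] = 9 + 3 = 12, A[0][1] + B[1][2] = 10 + 5 = 15, A[0][2] + B[2][2] = -2 + -3 = -5) = -5 (attained at k = 2)
  C[1][0] = min over k of (A[1][0] + B[0][0] = 5 + 6 = 11, A[1][1] + B[1][0] = 9 + 3 = 12, A[1][2] + B[2][0] = 4 + -1 = 3) = 3 (attained at k = 2)
  C[1][1] = min over k of (A[1][0] + B[0][1] = 5 + 3 = 8, A[1][1] + B[1][1] = 9 + 2 = 11, A[1][2] + B[2][1] = 4 + -1 = 3) = 3 (attained at k = 2)
  C[1][2] = min over k of (A[1][0] + B[0][2] = 5 + 3 = 8, A[1][1] + B[1][2] = 9 + 5 = 14, A[1][2] + B[2][2] = 4 + -3 = 1) = 1 (attained at k = 2)
  C[2][0] = min over k of (A[2][0] + B[0][0] = 2 + 6 = 8, A[2][1] + B[1][0] = -1 + 3 = 2, A[2][2] + B[2][0] = 1 + -1 = 0) = 0 (attained at k = 2)
  C[2][1] = min over k of (A[2][0] + B[0][1] = 2 + 3 = 5, A[2][1] + B[1][1] = -1 + 2 = 1, A[2][2] + B[2][1] = 1 + -1 = 0) = 0 (attained at k = 2)
  C[2][2] = min over k of (A[2][0] + B[0][2] = 2 + 3 = 5, A[2][1] + B[1][2] = -1 + 5 = 4, A[2][2] + B[2][2] = 1 + -3 = -2) = -2 (attained at k = 2)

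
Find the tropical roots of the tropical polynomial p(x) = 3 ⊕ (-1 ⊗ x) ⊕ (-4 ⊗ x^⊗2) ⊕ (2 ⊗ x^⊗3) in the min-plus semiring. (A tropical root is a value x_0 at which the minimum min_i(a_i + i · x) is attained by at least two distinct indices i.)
Roots: {-6, 3, 4}

Each tropical root is a break point of the lower envelope of the lines y = a_i + i · x (there are 4 lines, with slopes 0, 1, ..., 3). Only the lines that attain the minimum somewhere contribute to roots; other lines are dominated. Here the surviving (envelope) indices are i = 3, i = 2, i = 1, i = 0.
Intersections between consecutive envelope lines give the roots: for adjacent envelope indices i < j the intersection is x = (a_i − a_j) / (j − i). Reading off the sorted break points: {-6, 3, 4}.
Verification: at each break x_0, at least two indices attain the minimum of min_i(a_i + i · x_0).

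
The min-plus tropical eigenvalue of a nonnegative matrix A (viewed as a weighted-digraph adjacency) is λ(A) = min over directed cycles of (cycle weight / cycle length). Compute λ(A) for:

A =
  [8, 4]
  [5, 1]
λ(A) = 1

Enumerate directed cycles and compute their means (weight / length). Sample:
  cycle 0 → 0: weight = 8, length = 1, mean = 8/1 ≈ 8.000
  cycle 1 → 1: weight = 1, length = 1, mean = 1/1 ≈ 1.000
  cycle 0 → 1 → 0: weight = 9, length = 2, mean = 9/2 ≈ 4.500
  cycle 1 → 0 → 1: weight = 9, length = 2, mean = 9/2 ≈ 4.500
Minimum mean = 1.000, attained e.g. along the cycle 1 → 1 with weight 1 and length 1. So λ(A) = 1/1 = 1.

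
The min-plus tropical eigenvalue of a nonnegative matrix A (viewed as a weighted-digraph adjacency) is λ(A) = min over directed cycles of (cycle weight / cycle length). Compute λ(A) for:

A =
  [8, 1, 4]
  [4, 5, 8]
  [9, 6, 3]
λ(A) = 5/2

Enumerate directed cycles and compute their means (weight / length). Sample:
  cycle 0 → 0: weight = 8, length = 1, mean = 8/1 ≈ 8.000
  cycle 1 → 1: weight = 5, length = 1, mean = 5/1 ≈ 5.000
  cycle 2 → 2: weight = 3, length = 1, mean = 3/1 ≈ 3.000
  cycle 0 → 1 → 0: weight = 5, length = 2, mean = 5/2 ≈ 2.500
  cycle 0 → 2 → 0: weight = 13, length = 2, mean = 13/2 ≈ 6.500
  cycle 1 → 0 → 1: weight = 5, length = 2, mean = 5/2 ≈ 2.500
Minimum mean = 2.500, attained e.g. along the cycle 0 → 1 → 0 with weight 5 and length 2. So λ(A) = 5/2 = 5/2.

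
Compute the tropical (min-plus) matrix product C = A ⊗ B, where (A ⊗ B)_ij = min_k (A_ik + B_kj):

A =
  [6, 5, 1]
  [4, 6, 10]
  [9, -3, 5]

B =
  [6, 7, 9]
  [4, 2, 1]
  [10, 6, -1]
A ⊗ B =
  [9, 7, 0]
  [10, 8, 7]
  [1, -1, -2]

Apply the min-plus product entry-by-entry:
  C[0][0] = min over k of (A[0][0] + B[0][0] = 6 + 6 = 12, A[0][1] + B[1][0] = 5 + 4 = 9, A[0][2] + B[2][0] = 1 + 10 = 11) = 9 (attained at k = 1)
  C[0][1] = min over k of (A[0][0] + B[0][1] = 6 + 7 = 13, A[0][1] + B[1][1] = 5 + 2 = 7, A[0][2] + B[2][1] = 1 + 6 = 7) = 7 (attained at k = 1)
  C[0][2] = min over k of (A[0][0] + B[0][2] = 6 + 9 = 15, A[0][1] + B[1][2] = 5 + 1 = 6, A[0][2] + B[2][2] = 1 + -1 = 0) = 0 (attained at k = 2)
  C[1][0] = min over k of (A[1][0] + B[0][0] = 4 + 6 = 10, A[1][1] + B[1][0] = 6 + 4 = 10, A[1][2] + B[2][0] = 10 + 10 = 20) = 10 (attained at k = 0)
  C[1][1] = min over k of (A[1][0] + B[0][1] = 4 + 7 = 11, A[1][1] + B[1][1] = 6 + 2 = 8, A[1][2] + B[2][1] = 10 + 6 = 16) = 8 (attained at k = 1)
  C[1][2] = min over k of (A[1][0] + B[0][2] = 4 + 9 = 13, A[1][1] + B[1][2] = 6 + 1 = 7, A[1][2] + B[2][2] = 10 + -1 = 9) = 7 (attained at k = 1)
  C[2][0] = min over k of (A[2][0] + B[0][0] = 9 + 6 = 15, A[2][1] + B[1][0] = -3 + 4 = 1, A[2][2] + B[2][0] = 5 + 10 = 15) = 1 (attained at k = 1)
  C[2][1] = min over k of (A[2][0] + B[0][1] = 9 + 7 = 16, A[2][1] + B[1][1] = -3 + 2 = -1, A[2][2] + B[2][1] = 5 + 6 = 11) = -1 (attained at k = 1)
  C[2][2] = min over k of (A[2][0] + B[0][2] = 9 + 9 = 18, A[2][1] + B[1][2] = -3 + 1 = -2, A[2][2] + B[2][2] = 5 + -1 = 4) = -2 (attained at k = 1)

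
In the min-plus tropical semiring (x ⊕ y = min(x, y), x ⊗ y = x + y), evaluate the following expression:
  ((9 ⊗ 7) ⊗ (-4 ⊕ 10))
((9 ⊗ 7) ⊗ (-4 ⊕ 10)) = 12

Expand innermost to outermost. Recall ⊕ takes the minimum of its arguments and ⊗ takes their sum. Working out the expression ((9 ⊗ 7) ⊗ (-4 ⊕ 10)) gives 12.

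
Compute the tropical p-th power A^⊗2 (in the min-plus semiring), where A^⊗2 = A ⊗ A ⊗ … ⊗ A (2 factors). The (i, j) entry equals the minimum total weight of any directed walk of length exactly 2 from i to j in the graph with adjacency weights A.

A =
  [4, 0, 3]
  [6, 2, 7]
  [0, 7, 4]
A^⊗2 =
  [3, 2, 7]
  [7, 4, 9]
  [4, 0, 3]

Each entry (A^⊗2)_ij equals the minimum over all length-2 walks i = v_0 → v_1 → … → v_2 = j of Σ_t A[v_t][v_{t+1}]. For example, for (i, j) = (0, 2) we minimise over 3 possible intermediate vertex sequences; the minimum is 7, attained along the walk 0 → 0 → 2.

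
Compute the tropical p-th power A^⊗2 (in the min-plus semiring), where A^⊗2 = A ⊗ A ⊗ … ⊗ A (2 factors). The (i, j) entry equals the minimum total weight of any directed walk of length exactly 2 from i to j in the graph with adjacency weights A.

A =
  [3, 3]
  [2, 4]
A^⊗2 =
  [5, 6]
  [5, 5]

Each entry (A^⊗2)_ij equals the minimum over all length-2 walks i = v_0 → v_1 → … → v_2 = j of Σ_t A[v_t][v_{t+1}]. For example, for (i, j) = (0, 1) we minimise over 2 possible intermediate vertex sequences; the minimum is 6, attained along the walk 0 → 0 → 1.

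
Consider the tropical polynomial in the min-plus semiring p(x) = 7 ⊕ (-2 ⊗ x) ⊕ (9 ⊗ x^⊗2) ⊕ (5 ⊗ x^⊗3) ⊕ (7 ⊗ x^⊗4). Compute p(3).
p(3) = 1

A tropical monomial a ⊗ x^⊗i evaluates to a + i · x. Evaluating each term at x = 3:
  Term 0 contributes 7 + 0 · 3 = 7
  Term 1 contributes -2 + 1 · 3 = 1
  Term 2 contributes 9 + 2 · 3 = 15
  Term 3 contributes 5 + 3 · 3 = 14
  Term 4 contributes 7 + 4 · 3 = 19
p(3) = ⊕ of these = min[7, 1, 15, 14, 19] = 1.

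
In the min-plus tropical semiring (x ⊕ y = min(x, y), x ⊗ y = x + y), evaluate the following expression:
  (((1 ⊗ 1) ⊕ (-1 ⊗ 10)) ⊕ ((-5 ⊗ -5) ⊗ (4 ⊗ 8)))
(((1 ⊗ 1) ⊕ (-1 ⊗ 10)) ⊕ ((-5 ⊗ -5) ⊗ (4 ⊗ 8))) = 2

Expand innermost to outermost. Recall ⊕ takes the minimum of its arguments and ⊗ takes their sum. Working out the expression (((1 ⊗ 1) ⊕ (-1 ⊗ 10)) ⊕ ((-5 ⊗ -5) ⊗ (4 ⊗ 8))) gives 2.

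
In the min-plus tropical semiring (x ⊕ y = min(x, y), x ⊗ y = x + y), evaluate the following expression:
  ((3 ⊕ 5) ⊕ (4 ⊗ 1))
((3 ⊕ 5) ⊕ (4 ⊗ 1)) = 3

Expand innermost to outermost. Recall ⊕ takes the minimum of its arguments and ⊗ takes their sum. Working out the expression ((3 ⊕ 5) ⊕ (4 ⊗ 1)) gives 3.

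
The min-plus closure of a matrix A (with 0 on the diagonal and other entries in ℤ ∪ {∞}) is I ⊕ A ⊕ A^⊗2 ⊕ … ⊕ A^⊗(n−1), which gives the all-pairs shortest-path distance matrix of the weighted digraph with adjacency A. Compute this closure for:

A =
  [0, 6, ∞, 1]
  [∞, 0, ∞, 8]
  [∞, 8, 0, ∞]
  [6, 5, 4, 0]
Closure =
  [0, 6, 5, 1]
  [14, 0, 12, 8]
  [22, 8, 0, 16]
  [6, 5, 4, 0]

This is the Floyd-Warshall all-pairs shortest-path computation. For each intermediate vertex k = 0, 1, …, 3, update dist[i][j] ← min(dist[i][j], dist[i][k] + dist[k][j]). The final matrix gives, for each (i, j), the minimum total weight of any directed path from i to j (possibly empty when i = j).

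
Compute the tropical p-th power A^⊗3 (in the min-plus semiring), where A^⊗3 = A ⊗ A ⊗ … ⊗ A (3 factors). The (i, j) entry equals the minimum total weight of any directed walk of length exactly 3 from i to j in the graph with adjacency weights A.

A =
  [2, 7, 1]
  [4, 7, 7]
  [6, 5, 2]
A^⊗3 =
  [6, 8, 5]
  [8, 10, 7]
  [10, 9, 6]

Each entry (A^⊗3)_ij equals the minimum over all length-3 walks i = v_0 → v_1 → … → v_3 = j of Σ_t A[v_t][v_{t+1}]. For example, for (i, j) = (0, 2) we minimise over 9 possible intermediate vertex sequences; the minimum is 5, attained along the walk 0 → 0 → 0 → 2.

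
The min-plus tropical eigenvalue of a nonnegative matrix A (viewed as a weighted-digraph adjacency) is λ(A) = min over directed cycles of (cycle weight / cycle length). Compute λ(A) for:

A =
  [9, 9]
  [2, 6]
λ(A) = 11/2

Enumerate directed cycles and compute their means (weight / length). Sample:
  cycle 0 → 0: weight = 9, length = 1, mean = 9/1 ≈ 9.000
  cycle 1 → 1: weight = 6, length = 1, mean = 6/1 ≈ 6.000
  cycle 0 → 1 → 0: weight = 11, length = 2, mean = 11/2 ≈ 5.500
  cycle 1 → 0 → 1: weight = 11, length = 2, mean = 11/2 ≈ 5.500
Minimum mean = 5.500, attained e.g. along the cycle 0 → 1 → 0 with weight 11 and length 2. So λ(A) = 11/2 = 11/2.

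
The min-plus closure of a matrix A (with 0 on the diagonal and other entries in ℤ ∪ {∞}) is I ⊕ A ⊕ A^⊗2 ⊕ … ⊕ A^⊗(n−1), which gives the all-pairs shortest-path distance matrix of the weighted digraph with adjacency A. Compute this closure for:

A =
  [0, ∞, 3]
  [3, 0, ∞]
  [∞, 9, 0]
Closure =
  [0, 12, 3]
  [3, 0, 6]
  [12, 9, 0]

This is the Floyd-Warshall all-pairs shortest-path computation. For each intermediate vertex k = 0, 1, …, 2, update dist[i][j] ← min(dist[i][j], dist[i][k] + dist[k][j]). The final matrix gives, for each (i, j), the minimum total weight of any directed path from i to j (possibly empty when i = j).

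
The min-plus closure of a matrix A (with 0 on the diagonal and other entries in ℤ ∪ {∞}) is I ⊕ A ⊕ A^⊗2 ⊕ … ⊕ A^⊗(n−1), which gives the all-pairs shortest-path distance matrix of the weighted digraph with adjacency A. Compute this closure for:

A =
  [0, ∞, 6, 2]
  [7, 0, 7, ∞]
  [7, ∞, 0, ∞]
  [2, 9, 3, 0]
Closure =
  [0, 11, 5, 2]
  [7, 0, 7, 9]
  [7, 18, 0, 9]
  [2, 9, 3, 0]

This is the Floyd-Warshall all-pairs shortest-path computation. For each intermediate vertex k = 0, 1, …, 3, update dist[i][j] ← min(dist[i][j], dist[i][k] + dist[k][j]). The final matrix gives, for each (i, j), the minimum total weight of any directed path from i to j (possibly empty when i = j).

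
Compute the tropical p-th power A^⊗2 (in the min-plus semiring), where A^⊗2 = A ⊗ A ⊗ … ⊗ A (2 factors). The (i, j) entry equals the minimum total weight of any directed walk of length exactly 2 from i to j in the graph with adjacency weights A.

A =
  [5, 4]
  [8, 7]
A^⊗2 =
  [10, 9]
  [13, 12]

Each entry (A^⊗2)_ij equals the minimum over all length-2 walks i = v_0 → v_1 → … → v_2 = j of Σ_t A[v_t][v_{t+1}]. For example, for (i, j) = (0, 1) we minimise over 2 possible intermediate vertex sequences; the minimum is 9, attained along the walk 0 → 0 → 1.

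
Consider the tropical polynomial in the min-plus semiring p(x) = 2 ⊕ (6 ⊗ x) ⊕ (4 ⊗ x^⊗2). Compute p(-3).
p(-3) = -2

A tropical monomial a ⊗ x^⊗i evaluates to a + i · x. Evaluating each term at x = -3:
  Term 0 contributes 2 + 0 · -3 = 2
  Term 1 contributes 6 + 1 · -3 = 3
  Term 2 contributes 4 + 2 · -3 = -2
p(-3) = ⊕ of these = min[2, 3, -2] = -2.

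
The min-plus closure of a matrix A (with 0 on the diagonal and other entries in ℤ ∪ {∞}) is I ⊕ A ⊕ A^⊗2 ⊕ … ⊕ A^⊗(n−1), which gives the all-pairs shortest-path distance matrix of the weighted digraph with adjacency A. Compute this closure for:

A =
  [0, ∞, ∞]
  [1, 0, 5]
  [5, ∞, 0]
Closure =
  [0, ∞, ∞]
  [1, 0, 5]
  [5, ∞, 0]

This is the Floyd-Warshall all-pairs shortest-path computation. For each intermediate vertex k = 0, 1, …, 2, update dist[i][j] ← min(dist[i][j], dist[i][k] + dist[k][j]). The final matrix gives, for each (i, j), the minimum total weight of any directed path from i to j (possibly empty when i = j).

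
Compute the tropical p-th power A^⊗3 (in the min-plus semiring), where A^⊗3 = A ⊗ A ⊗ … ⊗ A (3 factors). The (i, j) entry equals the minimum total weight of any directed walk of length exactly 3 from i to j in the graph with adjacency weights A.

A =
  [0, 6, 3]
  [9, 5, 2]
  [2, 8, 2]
A^⊗3 =
  [0, 6, 3]
  [4, 10, 6]
  [2, 8, 5]

Each entry (A^⊗3)_ij equals the minimum over all length-3 walks i = v_0 → v_1 → … → v_3 = j of Σ_t A[v_t][v_{t+1}]. For example, for (i, j) = (0, 2) we minimise over 9 possible intermediate vertex sequences; the minimum is 3, attained along the walk 0 → 0 → 0 → 2.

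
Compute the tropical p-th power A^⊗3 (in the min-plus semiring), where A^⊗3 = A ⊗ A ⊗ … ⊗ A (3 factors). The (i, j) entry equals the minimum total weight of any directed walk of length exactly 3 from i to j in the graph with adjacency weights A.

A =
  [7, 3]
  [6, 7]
A^⊗3 =
  [16, 12]
  [15, 16]

Each entry (A^⊗3)_ij equals the minimum over all length-3 walks i = v_0 → v_1 → … → v_3 = j of Σ_t A[v_t][v_{t+1}]. For example, for (i, j) = (0, 1) we minimise over 4 possible intermediate vertex sequences; the minimum is 12, attained along the walk 0 → 1 → 0 → 1.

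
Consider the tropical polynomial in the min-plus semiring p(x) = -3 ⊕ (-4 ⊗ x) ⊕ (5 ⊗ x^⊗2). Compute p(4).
p(4) = -3

A tropical monomial a ⊗ x^⊗i evaluates to a + i · x. Evaluating each term at x = 4:
  Term 0 contributes -3 + 0 · 4 = -3
  Term 1 contributes -4 + 1 · 4 = 0
  Term 2 contributes 5 + 2 · 4 = 13
p(4) = ⊕ of these = min[-3, 0, 13] = -3.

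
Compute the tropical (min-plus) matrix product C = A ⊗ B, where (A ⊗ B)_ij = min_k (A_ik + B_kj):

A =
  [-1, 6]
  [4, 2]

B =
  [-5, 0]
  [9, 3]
A ⊗ B =
  [-6, -1]
  [-1, 4]

Apply the min-plus product entry-by-entry:
  C[0][0] = min over k of (A[0][0] + B[0][0] = -1 + -5 = -6, A[0][1] + B[1][0] = 6 + 9 = 15) = -6 (attained at k = 0)
  C[0][1] = min over k of (A[0][0] + B[0][1] = -1 + 0 = -1, A[0][1] + B[1][1] = 6 + 3 = 9) = -1 (attained at k = 0)
  C[1][0] = min over k of (A[1][0] + B[0][0] = 4 + -5 = -1, A[1][1] + B[1][0] = 2 + 9 = 11) = -1 (attained at k = 0)
  C[1][1] = min over k of (A[1][0] + B[0][1] = 4 + 0 = 4, A[1][1] + B[1][1] = 2 + 3 = 5) = 4 (attained at k = 0)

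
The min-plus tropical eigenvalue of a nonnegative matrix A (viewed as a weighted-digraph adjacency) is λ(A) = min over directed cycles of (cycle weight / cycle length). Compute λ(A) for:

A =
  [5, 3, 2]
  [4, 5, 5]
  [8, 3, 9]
λ(A) = 3

Enumerate directed cycles and compute their means (weight / length). Sample:
  cycle 0 → 0: weight = 5, length = 1, mean = 5/1 ≈ 5.000
  cycle 1 → 1: weight = 5, length = 1, mean = 5/1 ≈ 5.000
  cycle 2 → 2: weight = 9, length = 1, mean = 9/1 ≈ 9.000
  cycle 0 → 1 → 0: weight = 7, length = 2, mean = 7/2 ≈ 3.500
  cycle 0 → 2 → 0: weight = 10, length = 2, mean = 10/2 ≈ 5.000
  cycle 1 → 0 → 1: weight = 7, length = 2, mean = 7/2 ≈ 3.500
Minimum mean = 3.000, attained e.g. along the cycle 0 → 2 → 1 → 0 with weight 9 and length 3. So λ(A) = 9/3 = 3.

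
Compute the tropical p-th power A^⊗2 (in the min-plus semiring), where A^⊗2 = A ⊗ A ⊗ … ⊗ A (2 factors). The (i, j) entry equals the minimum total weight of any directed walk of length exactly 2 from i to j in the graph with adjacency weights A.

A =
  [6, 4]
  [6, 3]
A^⊗2 =
  [10, 7]
  [9, 6]

Each entry (A^⊗2)_ij equals the minimum over all length-2 walks i = v_0 → v_1 → … → v_2 = j of Σ_t A[v_t][v_{t+1}]. For example, for (i, j) = (0, 1) we minimise over 2 possible intermediate vertex sequences; the minimum is 7, attained along the walk 0 → 1 → 1.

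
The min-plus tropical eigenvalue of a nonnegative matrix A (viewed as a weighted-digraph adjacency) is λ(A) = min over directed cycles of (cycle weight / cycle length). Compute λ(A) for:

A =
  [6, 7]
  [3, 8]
λ(A) = 5

Enumerate directed cycles and compute their means (weight / length). Sample:
  cycle 0 → 0: weight = 6, length = 1, mean = 6/1 ≈ 6.000
  cycle 1 → 1: weight = 8, length = 1, mean = 8/1 ≈ 8.000
  cycle 0 → 1 → 0: weight = 10, length = 2, mean = 10/2 ≈ 5.000
  cycle 1 → 0 → 1: weight = 10, length = 2, mean = 10/2 ≈ 5.000
Minimum mean = 5.000, attained e.g. along the cycle 0 → 1 → 0 with weight 10 and length 2. So λ(A) = 10/2 = 5.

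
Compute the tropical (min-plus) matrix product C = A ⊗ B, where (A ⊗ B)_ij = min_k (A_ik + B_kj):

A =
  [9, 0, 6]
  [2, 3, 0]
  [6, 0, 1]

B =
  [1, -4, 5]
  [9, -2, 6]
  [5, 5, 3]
A ⊗ B =
  [9, -2, 6]
  [3, -2, 3]
  [6, -2, 4]

Apply the min-plus product entry-by-entry:
  C[0][0] = min over k of (A[0][0] + B[0][0] = 9 + 1 = 10, A[0][1] + B[1][0] = 0 + 9 = 9, A[0][2] + B[2][0] = 6 + 5 = 11) = 9 (attained at k = 1)
  C[0][1] = min over k of (A[0][0] + B[0][1] = 9 + -4 = 5, A[0][1] + B[1][1] = 0 + -2 = -2, A[0][2] + B[2][1] = 6 + 5 = 11) = -2 (attained at k = 1)
  C[0][2] = min over k of (A[0][0] + B[0][2] = 9 + 5 = 14, A[0][1] + B[1][2] = 0 + 6 = 6, A[0][2] + B[2][2] = 6 + 3 = 9) = 6 (attained at k = 1)
  C[1][0] = min over k of (A[1][0] + B[0][0] = 2 + 1 = 3, A[1][1] + B[1][0] = 3 + 9 = 12, A[1][2] + B[2][0] = 0 + 5 = 5) = 3 (attained at k = 0)
  C[1][1] = min over k of (A[1][0] + B[0][1] = 2 + -4 = -2, A[1][1] + B[1][1] = 3 + -2 = 1, A[1][2] + B[2][1] = 0 + 5 = 5) = -2 (attained at k = 0)
  C[1][2] = min over k of (A[1][0] + B[0][2] = 2 + 5 = 7, A[1][1] + B[1][2] = 3 + 6 = 9, A[1][2] + B[2][2] = 0 + 3 = 3) = 3 (attained at k = 2)
  C[2][0] = min over k of (A[2][0] + B[0][0] = 6 + 1 = 7, A[2][1] + B[1][0] = 0 + 9 = 9, A[2][2] + B[2][0] = 1 + 5 = 6) = 6 (attained at k = 2)
  C[2][1] = min over k of (A[2][0] + B[0][1] = 6 + -4 = 2, A[2][1] + B[1][1] = 0 + -2 = -2, A[2][2] + B[2][1] = 1 + 5 = 6) = -2 (attained at k = 1)
  C[2][2] = min over k of (A[2][0] + B[0][2] = 6 + 5 = 11, A[2][1] + B[1][2] = 0 + 6 = 6, A[2][2] + B[2][2] = 1 + 3 = 4) = 4 (attained at k = 2)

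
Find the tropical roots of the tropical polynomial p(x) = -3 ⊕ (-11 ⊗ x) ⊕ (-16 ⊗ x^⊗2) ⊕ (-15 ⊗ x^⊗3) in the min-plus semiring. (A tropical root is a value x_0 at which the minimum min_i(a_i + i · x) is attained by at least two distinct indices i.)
Roots: {-1, 5, 8}

Each tropical root is a break point of the lower envelope of the lines y = a_i + i · x (there are 4 lines, with slopes 0, 1, ..., 3). Only the lines that attain the minimum somewhere contribute to roots; other lines are dominated. Here the surviving (envelope) indices are i = 3, i = 2, i = 1, i = 0.
Intersections between consecutive envelope lines give the roots: for adjacent envelope indices i < j the intersection is x = (a_i − a_j) / (j − i). Reading off the sorted break points: {-1, 5, 8}.
Verification: at each break x_0, at least two indices attain the minimum of min_i(a_i + i · x_0).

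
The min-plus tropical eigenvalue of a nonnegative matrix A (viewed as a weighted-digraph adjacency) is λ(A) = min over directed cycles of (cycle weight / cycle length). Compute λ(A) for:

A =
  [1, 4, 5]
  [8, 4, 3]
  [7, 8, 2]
λ(A) = 1

Enumerate directed cycles and compute their means (weight / length). Sample:
  cycle 0 → 0: weight = 1, length = 1, mean = 1/1 ≈ 1.000
  cycle 1 → 1: weight = 4, length = 1, mean = 4/1 ≈ 4.000
  cycle 2 → 2: weight = 2, length = 1, mean = 2/1 ≈ 2.000
  cycle 0 → 1 → 0: weight = 12, length = 2, mean = 12/2 ≈ 6.000
  cycle 0 → 2 → 0: weight = 12, length = 2, mean = 12/2 ≈ 6.000
  cycle 1 → 0 → 1: weight = 12, length = 2, mean = 12/2 ≈ 6.000
Minimum mean = 1.000, attained e.g. along the cycle 0 → 0 with weight 1 and length 1. So λ(A) = 1/1 = 1.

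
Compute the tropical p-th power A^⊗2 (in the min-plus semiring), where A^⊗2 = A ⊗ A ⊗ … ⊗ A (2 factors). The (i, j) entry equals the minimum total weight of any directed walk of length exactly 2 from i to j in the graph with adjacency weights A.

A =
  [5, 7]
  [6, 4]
A^⊗2 =
  [10, 11]
  [10, 8]

Each entry (A^⊗2)_ij equals the minimum over all length-2 walks i = v_0 → v_1 → … → v_2 = j of Σ_t A[v_t][v_{t+1}]. For example, for (i, j) = (0, 1) we minimise over 2 possible intermediate vertex sequences; the minimum is 11, attained along the walk 0 → 1 → 1.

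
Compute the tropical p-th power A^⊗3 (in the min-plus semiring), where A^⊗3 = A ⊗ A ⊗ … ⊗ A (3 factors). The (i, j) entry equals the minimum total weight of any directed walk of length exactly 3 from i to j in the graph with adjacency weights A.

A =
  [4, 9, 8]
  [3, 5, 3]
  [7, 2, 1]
A^⊗3 =
  [12, 11, 10]
  [8, 6, 5]
  [6, 4, 3]

Each entry (A^⊗3)_ij equals the minimum over all length-3 walks i = v_0 → v_1 → … → v_3 = j of Σ_t A[v_t][v_{t+1}]. For example, for (i, j) = (0, 2) we minimise over 9 possible intermediate vertex sequences; the minimum is 10, attained along the walk 0 → 2 → 2 → 2.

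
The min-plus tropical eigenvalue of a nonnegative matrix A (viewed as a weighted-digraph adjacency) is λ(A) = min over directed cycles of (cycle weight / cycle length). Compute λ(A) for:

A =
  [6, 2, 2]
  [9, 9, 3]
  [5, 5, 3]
λ(A) = 3

Enumerate directed cycles and compute their means (weight / length). Sample:
  cycle 0 → 0: weight = 6, length = 1, mean = 6/1 ≈ 6.000
  cycle 1 → 1: weight = 9, length = 1, mean = 9/1 ≈ 9.000
  cycle 2 → 2: weight = 3, length = 1, mean = 3/1 ≈ 3.000
  cycle 0 → 1 → 0: weight = 11, length = 2, mean = 11/2 ≈ 5.500
  cycle 0 → 2 → 0: weight = 7, length = 2, mean = 7/2 ≈ 3.500
  cycle 1 → 0 → 1: weight = 11, length = 2, mean = 11/2 ≈ 5.500
Minimum mean = 3.000, attained e.g. along the cycle 2 → 2 with weight 3 and length 1. So λ(A) = 3/1 = 3.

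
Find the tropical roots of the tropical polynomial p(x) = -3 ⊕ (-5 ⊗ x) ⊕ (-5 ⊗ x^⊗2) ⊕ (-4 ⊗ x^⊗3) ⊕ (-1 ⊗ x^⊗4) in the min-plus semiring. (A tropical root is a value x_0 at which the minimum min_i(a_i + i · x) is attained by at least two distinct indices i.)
Roots: {-3, -1, 0, 2}

Each tropical root is a break point of the lower envelope of the lines y = a_i + i · x (there are 5 lines, with slopes 0, 1, ..., 4). Only the lines that attain the minimum somewhere contribute to roots; other lines are dominated. Here the surviving (envelope) indices are i = 4, i = 3, i = 2, i = 1, i = 0.
Intersections between consecutive envelope lines give the roots: for adjacent envelope indices i < j the intersection is x = (a_i − a_j) / (j − i). Reading off the sorted break points: {-3, -1, 0, 2}.
Verification: at each break x_0, at least two indices attain the minimum of min_i(a_i + i · x_0).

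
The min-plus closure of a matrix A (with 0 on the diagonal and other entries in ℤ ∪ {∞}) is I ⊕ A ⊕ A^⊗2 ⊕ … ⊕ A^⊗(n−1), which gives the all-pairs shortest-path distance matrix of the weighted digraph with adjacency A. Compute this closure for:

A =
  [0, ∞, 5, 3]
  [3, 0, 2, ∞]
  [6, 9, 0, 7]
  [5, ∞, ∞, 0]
Closure =
  [0, 14, 5, 3]
  [3, 0, 2, 6]
  [6, 9, 0, 7]
  [5, 19, 10, 0]

This is the Floyd-Warshall all-pairs shortest-path computation. For each intermediate vertex k = 0, 1, …, 3, update dist[i][j] ← min(dist[i][j], dist[i][k] + dist[k][j]). The final matrix gives, for each (i, j), the minimum total weight of any directed path from i to j (possibly empty when i = j).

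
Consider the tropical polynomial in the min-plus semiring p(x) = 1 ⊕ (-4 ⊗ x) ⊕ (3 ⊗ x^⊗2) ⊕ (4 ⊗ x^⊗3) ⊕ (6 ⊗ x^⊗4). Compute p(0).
p(0) = -4

A tropical monomial a ⊗ x^⊗i evaluates to a + i · x. Evaluating each term at x = 0:
  Term 0 contributes 1 + 0 · 0 = 1
  Term 1 contributes -4 + 1 · 0 = -4
  Term 2 contributes 3 + 2 · 0 = 3
  Term 3 contributes 4 + 3 · 0 = 4
  Term 4 contributes 6 + 4 · 0 = 6
p(0) = ⊕ of these = min[1, -4, 3, 4, 6] = -4.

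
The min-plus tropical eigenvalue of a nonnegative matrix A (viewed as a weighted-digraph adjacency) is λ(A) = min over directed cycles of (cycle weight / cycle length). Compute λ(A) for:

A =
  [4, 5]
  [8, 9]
λ(A) = 4

Enumerate directed cycles and compute their means (weight / length). Sample:
  cycle 0 → 0: weight = 4, length = 1, mean = 4/1 ≈ 4.000
  cycle 1 → 1: weight = 9, length = 1, mean = 9/1 ≈ 9.000
  cycle 0 → 1 → 0: weight = 13, length = 2, mean = 13/2 ≈ 6.500
  cycle 1 → 0 → 1: weight = 13, length = 2, mean = 13/2 ≈ 6.500
Minimum mean = 4.000, attained e.g. along the cycle 0 → 0 with weight 4 and length 1. So λ(A) = 4/1 = 4.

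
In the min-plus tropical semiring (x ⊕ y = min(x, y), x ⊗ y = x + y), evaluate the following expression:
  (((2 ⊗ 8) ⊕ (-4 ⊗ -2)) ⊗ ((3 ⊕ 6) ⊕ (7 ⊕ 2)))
(((2 ⊗ 8) ⊕ (-4 ⊗ -2)) ⊗ ((3 ⊕ 6) ⊕ (7 ⊕ 2))) = -4

Expand innermost to outermost. Recall ⊕ takes the minimum of its arguments and ⊗ takes their sum. Working out the expression (((2 ⊗ 8) ⊕ (-4 ⊗ -2)) ⊗ ((3 ⊕ 6) ⊕ (7 ⊕ 2))) gives -4.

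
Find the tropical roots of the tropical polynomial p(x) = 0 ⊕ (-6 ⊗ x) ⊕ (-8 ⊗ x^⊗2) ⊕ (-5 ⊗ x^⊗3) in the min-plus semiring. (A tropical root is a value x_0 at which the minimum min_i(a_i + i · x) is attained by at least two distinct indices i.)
Roots: {-3, 2, 6}

Each tropical root is a break point of the lower envelope of the lines y = a_i + i · x (there are 4 lines, with slopes 0, 1, ..., 3). Only the lines that attain the minimum somewhere contribute to roots; other lines are dominated. Here the surviving (envelope) indices are i = 3, i = 2, i = 1, i = 0.
Intersections between consecutive envelope lines give the roots: for adjacent envelope indices i < j the intersection is x = (a_i − a_j) / (j − i). Reading off the sorted break points: {-3, 2, 6}.
Verification: at each break x_0, at least two indices attain the minimum of min_i(a_i + i · x_0).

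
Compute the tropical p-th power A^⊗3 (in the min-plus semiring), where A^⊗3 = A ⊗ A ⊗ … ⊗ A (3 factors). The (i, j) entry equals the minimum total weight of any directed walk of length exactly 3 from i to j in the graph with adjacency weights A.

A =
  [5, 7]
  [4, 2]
A^⊗3 =
  [13, 11]
  [8, 6]

Each entry (A^⊗3)_ij equals the minimum over all length-3 walks i = v_0 → v_1 → … → v_3 = j of Σ_t A[v_t][v_{t+1}]. For example, for (i, j) = (0, 1) we minimise over 4 possible intermediate vertex sequences; the minimum is 11, attained along the walk 0 → 1 → 1 → 1.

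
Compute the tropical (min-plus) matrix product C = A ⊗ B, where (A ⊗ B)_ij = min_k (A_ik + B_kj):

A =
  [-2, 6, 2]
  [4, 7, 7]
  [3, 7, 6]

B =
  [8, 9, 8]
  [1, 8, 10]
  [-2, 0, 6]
A ⊗ B =
  [0, 2, 6]
  [5, 7, 12]
  [4, 6, 11]

Apply the min-plus product entry-by-entry:
  C[0][0] = min over k of (A[0][0] + B[0][0] = -2 + 8 = 6, A[0][1] + B[1][0] = 6 + 1 = 7, A[0][2] + B[2][0] = 2 + -2 = 0) = 0 (attained at k = 2)
  C[0][1] = min over k of (A[0][0] + B[0][1] = -2 + 9 = 7, A[0][1] + B[1][1] = 6 + 8 = 14, A[0][2] + B[2][1] = 2 + 0 = 2) = 2 (attained at k = 2)
  C[0][2] = min over k of (A[0][0] + B[0][2] = -2 + 8 = 6, A[0][1] + B[1][2] = 6 + 10 = 16, A[0][2] + B[2][2] = 2 + 6 = 8) = 6 (attained at k = 0)
  C[1][0] = min over k of (A[1][0] + B[0][0] = 4 + 8 = 12, A[1][1] + B[1][0] = 7 + 1 = 8, A[1][2] + B[2][0] = 7 + -2 = 5) = 5 (attained at k = 2)
  C[1][1] = min over k of (A[1][0] + B[0][1] = 4 + 9 = 13, A[1][1] + B[1][1] = 7 + 8 = 15, A[1][2] + B[2][1] = 7 + 0 = 7) = 7 (attained at k = 2)
  C[1][2] = min over k of (A[1][0] + B[0][2] = 4 + 8 = 12, A[1][1] + B[1][2] = 7 + 10 = 17, A[1][2] + B[2][2] = 7 + 6 = 13) = 12 (attained at k = 0)
  C[2][0] = min over k of (A[2][0] + B[0][0] = 3 + 8 = 11, A[2][1] + B[1][0] = 7 + 1 = 8, A[2][2] + B[2][0] = 6 + -2 = 4) = 4 (attained at k = 2)
  C[2][1] = min over k of (A[2][0] + B[0][1] = 3 + 9 = 12, A[2][1] + B[1][1] = 7 + 8 = 15, A[2][2] + B[2][1] = 6 + 0 = 6) = 6 (attained at k = 2)
  C[2][2] = min over k of (A[2][0] + B[0][2] = 3 + 8 = 11, A[2][1] + B[1][2] = 7 + 10 = 17, A[2][2] + B[2][2] = 6 + 6 = 12) = 11 (attained at k = 0)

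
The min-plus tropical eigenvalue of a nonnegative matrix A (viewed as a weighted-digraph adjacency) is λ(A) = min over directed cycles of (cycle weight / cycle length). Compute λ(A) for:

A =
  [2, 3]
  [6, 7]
λ(A) = 2

Enumerate directed cycles and compute their means (weight / length). Sample:
  cycle 0 → 0: weight = 2, length = 1, mean = 2/1 ≈ 2.000
  cycle 1 → 1: weight = 7, length = 1, mean = 7/1 ≈ 7.000
  cycle 0 → 1 → 0: weight = 9, length = 2, mean = 9/2 ≈ 4.500
  cycle 1 → 0 → 1: weight = 9, length = 2, mean = 9/2 ≈ 4.500
Minimum mean = 2.000, attained e.g. along the cycle 0 → 0 with weight 2 and length 1. So λ(A) = 2/1 = 2.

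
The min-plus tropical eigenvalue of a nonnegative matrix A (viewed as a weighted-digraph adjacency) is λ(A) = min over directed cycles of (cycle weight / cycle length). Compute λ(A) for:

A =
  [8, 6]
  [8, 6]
λ(A) = 6

Enumerate directed cycles and compute their means (weight / length). Sample:
  cycle 0 → 0: weight = 8, length = 1, mean = 8/1 ≈ 8.000
  cycle 1 → 1: weight = 6, length = 1, mean = 6/1 ≈ 6.000
  cycle 0 → 1 → 0: weight = 14, length = 2, mean = 14/2 ≈ 7.000
  cycle 1 → 0 → 1: weight = 14, length = 2, mean = 14/2 ≈ 7.000
Minimum mean = 6.000, attained e.g. along the cycle 1 → 1 with weight 6 and length 1. So λ(A) = 6/1 = 6.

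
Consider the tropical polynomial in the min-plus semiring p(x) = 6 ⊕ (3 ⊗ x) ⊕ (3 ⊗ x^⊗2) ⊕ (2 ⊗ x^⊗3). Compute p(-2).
p(-2) = -4

A tropical monomial a ⊗ x^⊗i evaluates to a + i · x. Evaluating each term at x = -2:
  Term 0 contributes 6 + 0 · -2 = 6
  Term 1 contributes 3 + 1 · -2 = 1
  Term 2 contributes 3 + 2 · -2 = -1
  Term 3 contributes 2 + 3 · -2 = -4
p(-2) = ⊕ of these = min[6, 1, -1, -4] = -4.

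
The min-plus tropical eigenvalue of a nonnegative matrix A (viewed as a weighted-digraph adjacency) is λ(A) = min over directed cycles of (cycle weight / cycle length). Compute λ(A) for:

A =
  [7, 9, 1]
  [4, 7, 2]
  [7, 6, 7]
λ(A) = 11/3

Enumerate directed cycles and compute their means (weight / length). Sample:
  cycle 0 → 0: weight = 7, length = 1, mean = 7/1 ≈ 7.000
  cycle 1 → 1: weight = 7, length = 1, mean = 7/1 ≈ 7.000
  cycle 2 → 2: weight = 7, length = 1, mean = 7/1 ≈ 7.000
  cycle 0 → 1 → 0: weight = 13, length = 2, mean = 13/2 ≈ 6.500
  cycle 0 → 2 → 0: weight = 8, length = 2, mean = 8/2 ≈ 4.000
  cycle 1 → 0 → 1: weight = 13, length = 2, mean = 13/2 ≈ 6.500
Minimum mean = 3.667, attained e.g. along the cycle 0 → 2 → 1 → 0 with weight 11 and length 3. So λ(A) = 11/3 = 11/3.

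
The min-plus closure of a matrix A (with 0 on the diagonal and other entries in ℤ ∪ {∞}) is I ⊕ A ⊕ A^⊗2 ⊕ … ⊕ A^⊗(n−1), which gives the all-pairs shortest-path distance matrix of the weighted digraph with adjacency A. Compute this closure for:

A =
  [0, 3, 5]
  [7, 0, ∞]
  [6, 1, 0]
Closure =
  [0, 3, 5]
  [7, 0, 12]
  [6, 1, 0]

This is the Floyd-Warshall all-pairs shortest-path computation. For each intermediate vertex k = 0, 1, …, 2, update dist[i][j] ← min(dist[i][j], dist[i][k] + dist[k][j]). The final matrix gives, for each (i, j), the minimum total weight of any directed path from i to j (possibly empty when i = j).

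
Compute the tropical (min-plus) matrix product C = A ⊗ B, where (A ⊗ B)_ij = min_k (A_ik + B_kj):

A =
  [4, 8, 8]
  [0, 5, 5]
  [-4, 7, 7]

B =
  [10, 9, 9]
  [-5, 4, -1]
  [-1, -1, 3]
A ⊗ B =
  [3, 7, 7]
  [0, 4, 4]
  [2, 5, 5]

Apply the min-plus product entry-by-entry:
  C[0][0] = min over k of (A[0][0] + B[0][0] = 4 + 10 = 14, A[0][1] + B[1][0] = 8 + -5 = 3, A[0][2] + B[2][0] = 8 + -1 = 7) = 3 (attained at k = 1)
  C[0][1] = min over k of (A[0][0] + B[0][1] = 4 + 9 = 13, A[0][1] + B[1][1] = 8 + 4 = 12, A[0][2] + B[2][1] = 8 + -1 = 7) = 7 (attained at k = 2)
  C[0][2] = min over k of (A[0][0] + B[0][2] = 4 + 9 = 13, A[0][1] + B[1][2] = 8 + -1 = 7, A[0][2] + B[2][2] = 8 + 3 = 11) = 7 (attained at k = 1)
  C[1][0] = min over k of (A[1][0] + B[0][0] = 0 + 10 = 10, A[1][1] + B[1][0] = 5 + -5 = 0, A[1][2] + B[2][0] = 5 + -1 = 4) = 0 (attained at k = 1)
  C[1][1] = min over k of (A[1][0] + B[0][1] = 0 + 9 = 9, A[1][1] + B[1][1] = 5 + 4 = 9, A[1][2] + B[2][1] = 5 + -1 = 4) = 4 (attained at k = 2)
  C[1][2] = min over k of (A[1][0] + B[0][2] = 0 + 9 = 9, A[1][1] + B[1][2] = 5 + -1 = 4, A[1][2] + B[2][2] = 5 + 3 = 8) = 4 (attained at k = 1)
  C[2][0] = min over k of (A[2][0] + B[0][0] = -4 + 10 = 6, A[2][1] + B[1][0] = 7 + -5 = 2, A[2][2] + B[2][0] = 7 + -1 = 6) = 2 (attained at k = 1)
  C[2][1] = min over k of (A[2][0] + B[0][1] = -4 + 9 = 5, A[2][1] + B[1][1] = 7 + 4 = 11, A[2][2] + B[2][1] = 7 + -1 = 6) = 5 (attained at k = 0)
  C[2][2] = min over k of (A[2][0] + B[0][2] = -4 + 9 = 5, A[2][1] + B[1][2] = 7 + -1 = 6, A[2][2] + B[2][2] = 7 + 3 = 10) = 5 (attained at k = 0)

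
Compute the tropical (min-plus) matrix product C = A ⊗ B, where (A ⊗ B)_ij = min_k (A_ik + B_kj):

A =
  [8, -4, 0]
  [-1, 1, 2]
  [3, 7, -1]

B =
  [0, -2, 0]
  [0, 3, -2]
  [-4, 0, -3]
A ⊗ B =
  [-4, -1, -6]
  [-2, -3, -1]
  [-5, -1, -4]

Apply the min-plus product entry-by-entry:
  C[0][0] = min over k of (A[0][0] + B[0][0] = 8 + 0 = 8, A[0][1] + B[1][0] = -4 + 0 = -4, A[0][2] + B[2][0] = 0 + -4 = -4) = -4 (attained at k = 1)
  C[0][1] = min over k of (A[0][0] + B[0][1] = 8 + -2 = 6, A[0][1] + B[1][1] = -4 + 3 = -1, A[0][2] + B[2][1] = 0 + 0 = 0) = -1 (attained at k = 1)
  C[0][2] = min over k of (A[0][0] + B[0][2] = 8 + 0 = 8, A[0][1] + B[1][2] = -4 + -2 = -6, A[0][2] + B[2][2] = 0 + -3 = -3) = -6 (attained at k = 1)
  C[1][0] = min over k of (A[1][0] + B[0][0] = -1 + 0 = -1, A[1][1] + B[1][0] = 1 + 0 = 1, A[1][2] + B[2][0] = 2 + -4 = -2) = -2 (attained at k = 2)
  C[1][1] = min over k of (A[1][0] + B[0][1] = -1 + -2 = -3, A[1][1] + B[1][1] = 1 + 3 = 4, A[1][2] + B[2][1] = 2 + 0 = 2) = -3 (attained at k = 0)
  C[1][2] = min over k of (A[1][0] + B[0][2] = -1 + 0 = -1, A[1][1] + B[1][2] = 1 + -2 = -1, A[1][2] + B[2][2] = 2 + -3 = -1) = -1 (attained at k = 0)
  C[2][0] = min over k of (A[2][0] + B[0][0] = 3 + 0 = 3, A[2][1] + B[1][0] = 7 + 0 = 7, A[2][2] + B[2][0] = -1 + -4 = -5) = -5 (attained at k = 2)
  C[2][1] = min over k of (A[2][0] + B[0][1] = 3 + -2 = 1, A[2][1] + B[1][1] = 7 + 3 = 10, A[2][2] + B[2][1] = -1 + 0 = -1) = -1 (attained at k = 2)
  C[2][2] = min over k of (A[2][0] + B[0][2] = 3 + 0 = 3, A[2][1] + B[1][2] = 7 + -2 = 5, A[2][2] + B[2][2] = -1 + -3 = -4) = -4 (attained at k = 2)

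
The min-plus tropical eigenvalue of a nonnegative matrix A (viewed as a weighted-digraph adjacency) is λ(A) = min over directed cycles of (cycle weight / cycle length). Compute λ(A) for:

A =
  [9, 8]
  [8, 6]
λ(A) = 6

Enumerate directed cycles and compute their means (weight / length). Sample:
  cycle 0 → 0: weight = 9, length = 1, mean = 9/1 ≈ 9.000
  cycle 1 → 1: weight = 6, length = 1, mean = 6/1 ≈ 6.000
  cycle 0 → 1 → 0: weight = 16, length = 2, mean = 16/2 ≈ 8.000
  cycle 1 → 0 → 1: weight = 16, length = 2, mean = 16/2 ≈ 8.000
Minimum mean = 6.000, attained e.g. along the cycle 1 → 1 with weight 6 and length 1. So λ(A) = 6/1 = 6.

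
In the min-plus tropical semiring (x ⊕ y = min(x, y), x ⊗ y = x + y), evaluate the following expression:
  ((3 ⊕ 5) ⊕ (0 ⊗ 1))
((3 ⊕ 5) ⊕ (0 ⊗ 1)) = 1

Expand innermost to outermost. Recall ⊕ takes the minimum of its arguments and ⊗ takes their sum. Working out the expression ((3 ⊕ 5) ⊕ (0 ⊗ 1)) gives 1.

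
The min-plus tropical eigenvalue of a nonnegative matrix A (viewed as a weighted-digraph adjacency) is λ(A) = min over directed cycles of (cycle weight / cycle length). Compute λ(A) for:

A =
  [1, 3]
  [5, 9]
λ(A) = 1

Enumerate directed cycles and compute their means (weight / length). Sample:
  cycle 0 → 0: weight = 1, length = 1, mean = 1/1 ≈ 1.000
  cycle 1 → 1: weight = 9, length = 1, mean = 9/1 ≈ 9.000
  cycle 0 → 1 → 0: weight = 8, length = 2, mean = 8/2 ≈ 4.000
  cycle 1 → 0 → 1: weight = 8, length = 2, mean = 8/2 ≈ 4.000
Minimum mean = 1.000, attained e.g. along the cycle 0 → 0 with weight 1 and length 1. So λ(A) = 1/1 = 1.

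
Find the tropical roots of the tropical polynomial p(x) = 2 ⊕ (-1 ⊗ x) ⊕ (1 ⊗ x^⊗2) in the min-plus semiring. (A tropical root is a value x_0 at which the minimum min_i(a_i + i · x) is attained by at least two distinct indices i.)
Roots: {-2, 3}

Each tropical root is a break point of the lower envelope of the lines y = a_i + i · x (there are 3 lines, with slopes 0, 1, ..., 2). Only the lines that attain the minimum somewhere contribute to roots; other lines are dominated. Here the surviving (envelope) indices are i = 2, i = 1, i = 0.
Intersections between consecutive envelope lines give the roots: for adjacent envelope indices i < j the intersection is x = (a_i − a_j) / (j − i). Reading off the sorted break points: {-2, 3}.
Verification: at each break x_0, at least two indices attain the minimum of min_i(a_i + i · x_0).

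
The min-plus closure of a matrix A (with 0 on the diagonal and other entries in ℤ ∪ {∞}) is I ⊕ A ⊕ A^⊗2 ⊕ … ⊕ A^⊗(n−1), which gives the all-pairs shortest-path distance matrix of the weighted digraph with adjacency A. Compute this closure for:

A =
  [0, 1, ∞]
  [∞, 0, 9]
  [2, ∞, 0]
Closure =
  [0, 1, 10]
  [11, 0, 9]
  [2, 3, 0]

This is the Floyd-Warshall all-pairs shortest-path computation. For each intermediate vertex k = 0, 1, …, 2, update dist[i][j] ← min(dist[i][j], dist[i][k] + dist[k][j]). The final matrix gives, for each (i, j), the minimum total weight of any directed path from i to j (possibly empty when i = j).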